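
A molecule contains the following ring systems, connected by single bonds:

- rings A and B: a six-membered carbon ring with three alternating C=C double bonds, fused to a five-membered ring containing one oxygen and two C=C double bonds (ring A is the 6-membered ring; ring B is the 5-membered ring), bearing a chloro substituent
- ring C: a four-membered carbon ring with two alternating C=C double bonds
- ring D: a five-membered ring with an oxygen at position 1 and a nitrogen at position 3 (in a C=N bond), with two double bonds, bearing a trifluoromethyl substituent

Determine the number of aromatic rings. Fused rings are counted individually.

3

Rings A and B form a fused bicyclic system (with one oxygen) with 9 sp² atoms and 10 π electrons from ring double bonds plus a heteroatom lone pair. 10 = 4(2)+2, so the system is aromatic and both rings count as aromatic (benzofuran).
Ring C has only sp² ring atoms; a planar conformation would have a fully conjugated π system of 4 electrons. But 4 = 4(1), which is 4n not 4n+2, so ring C is not aromatic (cyclobutadiene) — cyclobutadiene is antiaromatic and distorts to a rectangle.
Ring D is planar and fully conjugated; 2 ring double bonds (4 π electrons) plus a heteroatom lone pair (2) give 6 π electrons. 6 = 4(1)+2, so ring D is aromatic (oxazole).
Aromatic: A, B, D. Total: 3.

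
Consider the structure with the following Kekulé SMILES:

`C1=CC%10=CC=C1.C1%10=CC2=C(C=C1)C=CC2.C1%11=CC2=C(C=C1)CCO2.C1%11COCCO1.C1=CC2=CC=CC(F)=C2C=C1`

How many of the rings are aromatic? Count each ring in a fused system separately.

5

The SMILES encodes a six-membered carbon ring with three alternating C=C double bonds; a six-membered carbon ring with three alternating C=C double bonds, fused to a five-membered carbon ring containing one C=C double bond and one sp³ carbon; a six-membered carbon ring with three alternating C=C double bonds, fused to a five-membered ring containing one oxygen and two sp³ carbons; a six-membered saturated ring with oxygens at positions 1 and 4; two fused six-membered carbon rings, each with three alternating C=C double bonds.
The 6-membered ring is planar and fully conjugated; 3 ring double bonds give 6 π electrons. 6 = 4(1)+2, so it is aromatic (benzene).
The second 6-membered ring is fully conjugated (every ring atom contributes a p orbital); 3 ring double bonds give 6 π electrons. 6 = 4(1)+2, so it is aromatic (benzene ring).
The 5-membered ring has one sp³ carbon, so it is not fully conjugated — not aromatic (cyclopentene ring).
The third 6-membered ring has a continuous p-orbital overlap around the ring; 3 ring double bonds give 6 π electrons. 6 = 4(1)+2, so it is aromatic (benzene ring).
The 5-membered ring with one oxygen has two sp³ carbons, so it is not fully conjugated — not aromatic (oxolane ring).
The 6-membered ring with two oxygens (1,4) has only sp³ atoms, so it is not fully conjugated — not aromatic (1,4-dioxane).
The fused 6/6-membered bicyclic is a single π system with 10 sp² atoms and 10 π electrons from ring double bonds. 10 = 4(2)+2, so the system is aromatic and both rings count as aromatic (naphthalene).
5 of the 8 rings are aromatic. Total: 5.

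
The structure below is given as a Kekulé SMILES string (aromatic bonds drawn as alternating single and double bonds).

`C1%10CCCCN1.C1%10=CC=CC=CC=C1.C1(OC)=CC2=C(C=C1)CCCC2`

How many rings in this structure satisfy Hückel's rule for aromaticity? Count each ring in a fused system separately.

1

The SMILES encodes a six-membered saturated ring of five carbons and one N–H nitrogen; an eight-membered carbon ring with four alternating C=C double bonds; a six-membered carbon ring with three alternating C=C double bonds, fused to a saturated six-membered carbon ring.
The 6-membered ring with one N–H has only sp³ atoms, so it is not fully conjugated — not aromatic (piperidine).
The 8-membered ring has only sp² ring atoms; a planar conformation would have a fully conjugated π system of 8 electrons. But 8 = 4(2), which is 4n not 4n+2, so it is not aromatic (cyclooctatetraene) — cyclooctatetraene distorts into a non-planar tub to avoid antiaromaticity.
The 6-membered ring is planar and fully conjugated; 3 ring double bonds give 6 π electrons. That satisfies 4n+2 with n=1, so it is aromatic (benzene ring).
The second 6-membered ring has four sp³ carbons, so it is not fully conjugated — not aromatic (cyclohexane ring).
1 of the 4 rings is aromatic. Total: 1.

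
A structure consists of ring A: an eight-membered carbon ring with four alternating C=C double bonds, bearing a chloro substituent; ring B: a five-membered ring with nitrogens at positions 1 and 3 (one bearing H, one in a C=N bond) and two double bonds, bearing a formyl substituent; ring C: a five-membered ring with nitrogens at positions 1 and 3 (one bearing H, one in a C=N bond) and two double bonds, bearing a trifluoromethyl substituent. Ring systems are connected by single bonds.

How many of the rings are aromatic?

Ring A has only sp² ring atoms; a planar conformation would have a fully conjugated π system of 8 electrons. But 8 = 4(2), which is 4n not 4n+2, so ring A is not aromatic (cyclooctatetraene) — cyclooctatetraene distorts into a non-planar tub to avoid antiaromaticity.
Ring B is fully conjugated (every ring atom contributes a p orbital); 2 ring double bonds (4 π electrons) plus a heteroatom lone pair (2) give 6 π electrons. 6 = 4(1)+2, so ring B is aromatic (imidazole).
Ring C is planar and fully conjugated; 2 ring double bonds (4 π electrons) plus a heteroatom lone pair (2) give 6 π electrons. Since 6 = 4n+2 (n=1), ring C is aromatic (imidazole).
Aromatic: B, C. Total: 2.

2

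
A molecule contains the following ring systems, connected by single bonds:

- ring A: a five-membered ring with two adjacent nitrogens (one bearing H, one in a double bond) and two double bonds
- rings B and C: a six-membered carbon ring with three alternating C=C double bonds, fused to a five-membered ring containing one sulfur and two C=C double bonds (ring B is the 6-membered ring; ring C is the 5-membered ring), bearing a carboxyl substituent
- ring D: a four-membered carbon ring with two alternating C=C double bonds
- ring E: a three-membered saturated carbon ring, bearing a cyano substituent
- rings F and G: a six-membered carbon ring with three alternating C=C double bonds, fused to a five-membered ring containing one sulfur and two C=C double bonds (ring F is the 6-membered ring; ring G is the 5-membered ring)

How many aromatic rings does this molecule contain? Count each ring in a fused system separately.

Ring A is planar and fully conjugated; 2 ring double bonds (4 π electrons) plus a heteroatom lone pair (2) give 6 π electrons. Since 6 = 4n+2 (n=1), ring A is aromatic (pyrazole).
Rings B and C form a fused bicyclic system (with one sulfur) with 9 sp² atoms and 10 π electrons from ring double bonds plus a heteroatom lone pair. 10 = 4(2)+2, so the system is aromatic and both rings count as aromatic (benzothiophene).
Ring D has only sp² ring atoms; a planar conformation would have a fully conjugated π system of 4 electrons. But 4 = 4(1), which is 4n not 4n+2, so ring D is not aromatic (cyclobutadiene) — cyclobutadiene is antiaromatic and distorts to a rectangle.
Ring E has only sp³ atoms, so it is not fully conjugated — not aromatic (cyclopropane).
Rings F and G form a fused bicyclic system (with one sulfur) with 9 sp² atoms and 10 π electrons from ring double bonds plus a heteroatom lone pair. 10 = 4(2)+2, so the system is aromatic and both rings count as aromatic (benzothiophene).
Aromatic: A, B, C, F, G. Total: 5.

5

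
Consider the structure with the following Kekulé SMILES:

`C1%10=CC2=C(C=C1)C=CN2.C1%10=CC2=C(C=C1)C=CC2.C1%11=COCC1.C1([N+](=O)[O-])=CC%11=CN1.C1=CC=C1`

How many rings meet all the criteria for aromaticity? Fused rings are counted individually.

4

The SMILES encodes a six-membered carbon ring with three alternating C=C double bonds, fused to a five-membered ring containing one N–H nitrogen and two C=C double bonds; a six-membered carbon ring with three alternating C=C double bonds, fused to a five-membered carbon ring containing one C=C double bond and one sp³ carbon; a five-membered ring of four carbons and one oxygen, with one C=C double bond and two sp³ carbons; a five-membered ring of four carbons and one nitrogen bearing a hydrogen, with two C=C double bonds; a four-membered carbon ring with two alternating C=C double bonds.
The fused 6/5-membered bicyclic (with one N–H) is a single π system with 9 sp² atoms and 10 π electrons from ring double bonds plus a heteroatom lone pair. 10 = 4(2)+2, so the system is aromatic and both rings count as aromatic (indole).
The 6-membered ring has a continuous p-orbital overlap around the ring; 3 ring double bonds give 6 π electrons. That satisfies 4n+2 with n=1, so it is aromatic (benzene ring).
The 5-membered ring has one sp³ carbon, so it is not fully conjugated — not aromatic (cyclopentene ring).
The 5-membered ring with one oxygen has two sp³ carbons, so it is not fully conjugated — not aromatic (2,3-dihydrofuran).
The 5-membered ring with one N–H has a continuous p-orbital overlap around the ring; 2 ring double bonds (4 π electrons) plus a heteroatom lone pair (2) give 6 π electrons. 6 = 4(1)+2, so it is aromatic (pyrrole).
The 4-membered ring has only sp² ring atoms; a planar conformation would have a fully conjugated π system of 4 electrons. But 4 = 4(1), which is 4n not 4n+2, so it is not aromatic (cyclobutadiene) — cyclobutadiene is antiaromatic and distorts to a rectangle.
4 of the 7 rings are aromatic. Total: 4.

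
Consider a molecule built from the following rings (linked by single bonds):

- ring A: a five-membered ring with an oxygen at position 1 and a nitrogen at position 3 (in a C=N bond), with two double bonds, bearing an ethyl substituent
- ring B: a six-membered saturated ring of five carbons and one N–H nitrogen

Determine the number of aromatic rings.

Ring A is fully conjugated (every ring atom contributes a p orbital); 2 ring double bonds (4 π electrons) plus a heteroatom lone pair (2) give 6 π electrons. That satisfies 4n+2 with n=1, so ring A is aromatic (oxazole).
Ring B has only sp³ atoms, so it is not fully conjugated — not aromatic (piperidine).
Aromatic: A. Total: 1.

1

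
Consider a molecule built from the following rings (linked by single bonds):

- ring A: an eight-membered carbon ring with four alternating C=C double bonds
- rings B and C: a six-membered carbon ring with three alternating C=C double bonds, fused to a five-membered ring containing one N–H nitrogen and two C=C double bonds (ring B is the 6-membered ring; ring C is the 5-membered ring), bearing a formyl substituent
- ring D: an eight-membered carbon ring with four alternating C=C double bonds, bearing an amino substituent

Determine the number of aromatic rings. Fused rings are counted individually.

Ring A has only sp² ring atoms; a planar conformation would have a fully conjugated π system of 8 electrons. But 8 = 4(2), which is 4n not 4n+2, so ring A is not aromatic (cyclooctatetraene) — cyclooctatetraene distorts into a non-planar tub to avoid antiaromaticity.
Rings B and C form a fused bicyclic system (with one N–H) with 9 sp² atoms and 10 π electrons from ring double bonds plus a heteroatom lone pair. 10 = 4(2)+2, so the system is aromatic and both rings count as aromatic (indole).
Ring D has only sp² ring atoms; a planar conformation would have a fully conjugated π system of 8 electrons. But 8 = 4(2), which is 4n not 4n+2, so ring D is not aromatic (cyclooctatetraene) — cyclooctatetraene distorts into a non-planar tub to avoid antiaromaticity.
Aromatic: B, C. Total: 2.

2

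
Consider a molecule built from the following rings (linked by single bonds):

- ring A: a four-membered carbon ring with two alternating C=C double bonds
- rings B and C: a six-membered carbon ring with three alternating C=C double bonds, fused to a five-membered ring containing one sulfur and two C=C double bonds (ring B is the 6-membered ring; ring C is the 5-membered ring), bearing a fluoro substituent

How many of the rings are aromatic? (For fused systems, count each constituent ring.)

Ring A has only sp² ring atoms; a planar conformation would have a fully conjugated π system of 4 electrons. But 4 = 4(1), which is 4n not 4n+2, so ring A is not aromatic (cyclobutadiene) — cyclobutadiene is antiaromatic and distorts to a rectangle.
Rings B and C form a fused bicyclic system (with one sulfur) with 9 sp² atoms and 10 π electrons from ring double bonds plus a heteroatom lone pair. 10 = 4(2)+2, so the system is aromatic and both rings count as aromatic (benzothiophene).
Aromatic: B, C. Total: 2.

2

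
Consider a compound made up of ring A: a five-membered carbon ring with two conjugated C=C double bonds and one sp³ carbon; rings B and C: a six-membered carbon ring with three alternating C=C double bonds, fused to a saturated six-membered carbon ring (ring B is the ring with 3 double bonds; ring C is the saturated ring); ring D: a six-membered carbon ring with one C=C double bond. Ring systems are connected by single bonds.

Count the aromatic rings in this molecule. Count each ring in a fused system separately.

Ring A has one sp³ carbon, so it is not fully conjugated — not aromatic (cyclopentadiene).
Ring B is fully conjugated (every ring atom contributes a p orbital); 3 ring double bonds give 6 π electrons. Since 6 = 4n+2 (n=1), ring B is aromatic (benzene ring).
Ring C has four sp³ carbons, so it is not fully conjugated — not aromatic (cyclohexane ring).
Ring D has four sp³ carbons, so it is not fully conjugated — not aromatic (cyclohexene).
Aromatic: B. Total: 1.

1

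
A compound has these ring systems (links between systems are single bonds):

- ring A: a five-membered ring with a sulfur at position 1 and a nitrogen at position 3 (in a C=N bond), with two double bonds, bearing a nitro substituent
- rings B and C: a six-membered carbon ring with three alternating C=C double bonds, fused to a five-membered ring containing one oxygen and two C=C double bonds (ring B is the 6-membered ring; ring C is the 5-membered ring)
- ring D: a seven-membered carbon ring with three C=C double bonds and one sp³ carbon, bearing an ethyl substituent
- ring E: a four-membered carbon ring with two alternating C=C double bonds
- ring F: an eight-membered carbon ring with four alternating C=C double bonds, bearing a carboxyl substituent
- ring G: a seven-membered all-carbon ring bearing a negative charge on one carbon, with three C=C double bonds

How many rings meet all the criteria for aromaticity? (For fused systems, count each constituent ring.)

3

Ring A is planar and fully conjugated; 2 ring double bonds (4 π electrons) plus a heteroatom lone pair (2) give 6 π electrons. That satisfies 4n+2 with n=1, so ring A is aromatic (thiazole).
Rings B and C form a fused bicyclic system (with one oxygen) with 9 sp² atoms and 10 π electrons from ring double bonds plus a heteroatom lone pair. 10 = 4(2)+2, so the system is aromatic and both rings count as aromatic (benzofuran).
Ring D has one sp³ carbon, so it is not fully conjugated — not aromatic (cycloheptatriene).
Ring E has only sp² ring atoms; a planar conformation would have a fully conjugated π system of 4 electrons. But 4 = 4(1), which is 4n not 4n+2, so ring E is not aromatic (cyclobutadiene) — cyclobutadiene is antiaromatic and distorts to a rectangle.
Ring F has only sp² ring atoms; a planar conformation would have a fully conjugated π system of 8 electrons. But 8 = 4(2), which is 4n not 4n+2, so ring F is not aromatic (cyclooctatetraene) — cyclooctatetraene distorts into a non-planar tub to avoid antiaromaticity.
Ring G has only sp² ring atoms; a planar conformation would have a fully conjugated π system of 8 electrons. But 8 = 4(2), which is 4n not 4n+2, so ring G is not aromatic (cycloheptatrienyl anion).
Aromatic: A, B, C. Total: 3.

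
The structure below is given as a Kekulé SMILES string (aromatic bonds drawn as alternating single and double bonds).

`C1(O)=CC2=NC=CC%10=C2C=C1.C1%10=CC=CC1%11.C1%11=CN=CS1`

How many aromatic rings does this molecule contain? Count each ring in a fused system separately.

3

The SMILES encodes two fused six-membered rings, each with three alternating double bonds; one ring is all carbon and the other has one ring nitrogen; a five-membered carbon ring with two conjugated C=C double bonds and one sp³ carbon; a five-membered ring with a sulfur at position 1 and a nitrogen at position 3 (in a C=N bond), with two double bonds.
The fused 6/6-membered bicyclic (with one nitrogen) is a single π system with 10 sp² atoms and 10 π electrons from ring double bonds. 10 = 4(2)+2, so the system is aromatic and both rings count as aromatic (quinoline).
The 5-membered ring has one sp³ carbon, so it is not fully conjugated — not aromatic (cyclopentadiene).
The 5-membered ring with one sulfur and one =N– is planar and fully conjugated; 2 ring double bonds (4 π electrons) plus a heteroatom lone pair (2) give 6 π electrons. That satisfies 4n+2 with n=1, so it is aromatic (thiazole).
3 of the 4 rings are aromatic. Total: 3.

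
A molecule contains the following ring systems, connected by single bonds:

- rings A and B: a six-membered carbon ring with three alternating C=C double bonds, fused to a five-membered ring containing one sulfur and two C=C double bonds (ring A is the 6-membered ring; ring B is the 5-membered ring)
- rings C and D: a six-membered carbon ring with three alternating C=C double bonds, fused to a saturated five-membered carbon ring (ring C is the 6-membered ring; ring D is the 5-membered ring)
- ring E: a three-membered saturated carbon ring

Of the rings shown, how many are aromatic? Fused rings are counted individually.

3

Rings A and B form a fused bicyclic system (with one sulfur) with 9 sp² atoms and 10 π electrons from ring double bonds plus a heteroatom lone pair. 10 = 4(2)+2, so the system is aromatic and both rings count as aromatic (benzothiophene).
Ring C is fully conjugated (every ring atom contributes a p orbital); 3 ring double bonds give 6 π electrons. That satisfies 4n+2 with n=1, so ring C is aromatic (benzene ring).
Ring D has three sp³ carbons, so it is not fully conjugated — not aromatic (cyclopentane ring).
Ring E has only sp³ atoms, so it is not fully conjugated — not aromatic (cyclopropane).
Aromatic: A, B, C. Total: 3.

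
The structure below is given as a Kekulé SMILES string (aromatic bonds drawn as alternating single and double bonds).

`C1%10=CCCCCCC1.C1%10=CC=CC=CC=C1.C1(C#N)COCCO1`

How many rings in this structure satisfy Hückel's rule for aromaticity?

0

The SMILES encodes an eight-membered carbon ring with one C=C double bond; an eight-membered carbon ring with four alternating C=C double bonds; a six-membered saturated ring with oxygens at positions 1 and 4.
The 8-membered ring has six sp³ carbons, so it is not fully conjugated — not aromatic (cyclooctene).
The second 8-membered ring has only sp² ring atoms; a planar conformation would have a fully conjugated π system of 8 electrons. But 8 = 4(2), which is 4n not 4n+2, so it is not aromatic (cyclooctatetraene) — cyclooctatetraene distorts into a non-planar tub to avoid antiaromaticity.
The 6-membered ring with two oxygens (1,4) has only sp³ atoms, so it is not fully conjugated — not aromatic (1,4-dioxane).
None of the rings are aromatic. Total: 0.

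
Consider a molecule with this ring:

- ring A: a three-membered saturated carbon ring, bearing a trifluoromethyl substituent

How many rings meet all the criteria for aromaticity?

Ring A has only sp³ atoms, so it is not fully conjugated — not aromatic (cyclopropane).

0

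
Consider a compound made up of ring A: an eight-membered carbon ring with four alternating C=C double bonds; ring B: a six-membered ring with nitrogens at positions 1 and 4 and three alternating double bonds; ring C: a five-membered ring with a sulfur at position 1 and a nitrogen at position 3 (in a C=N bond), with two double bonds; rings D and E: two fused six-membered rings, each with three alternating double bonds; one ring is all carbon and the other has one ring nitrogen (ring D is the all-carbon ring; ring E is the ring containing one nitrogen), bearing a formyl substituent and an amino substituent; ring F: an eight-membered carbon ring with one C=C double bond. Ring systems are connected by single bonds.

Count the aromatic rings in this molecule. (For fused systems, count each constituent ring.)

Ring A has only sp² ring atoms; a planar conformation would have a fully conjugated π system of 8 electrons. But 8 = 4(2), which is 4n not 4n+2, so ring A is not aromatic (cyclooctatetraene) — cyclooctatetraene distorts into a non-planar tub to avoid antiaromaticity.
Ring B has a continuous p-orbital overlap around the ring; 3 ring double bonds give 6 π electrons. 6 = 4(1)+2, so ring B is aromatic (pyrazine).
Ring C is fully conjugated (every ring atom contributes a p orbital); 2 ring double bonds (4 π electrons) plus a heteroatom lone pair (2) give 6 π electrons. Since 6 = 4n+2 (n=1), ring C is aromatic (thiazole).
Rings D and E form a fused bicyclic system (with one nitrogen) with 10 sp² atoms and 10 π electrons from ring double bonds. 10 = 4(2)+2, so the system is aromatic and both rings count as aromatic (quinoline).
Ring F has six sp³ carbons, so it is not fully conjugated — not aromatic (cyclooctene).
Aromatic: B, C, D, E. Total: 4.

4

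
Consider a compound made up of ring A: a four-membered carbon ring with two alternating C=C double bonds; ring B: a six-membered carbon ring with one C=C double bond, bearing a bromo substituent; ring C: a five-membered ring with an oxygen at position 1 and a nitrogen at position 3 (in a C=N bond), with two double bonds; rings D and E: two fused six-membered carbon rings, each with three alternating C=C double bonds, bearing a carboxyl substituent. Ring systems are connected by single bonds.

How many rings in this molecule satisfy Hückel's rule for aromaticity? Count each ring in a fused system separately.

3

Ring A has only sp² ring atoms; a planar conformation would have a fully conjugated π system of 4 electrons. But 4 = 4(1), which is 4n not 4n+2, so ring A is not aromatic (cyclobutadiene) — cyclobutadiene is antiaromatic and distorts to a rectangle.
Ring B has four sp³ carbons, so it is not fully conjugated — not aromatic (cyclohexene).
Ring C is planar and fully conjugated; 2 ring double bonds (4 π electrons) plus a heteroatom lone pair (2) give 6 π electrons. 6 = 4(1)+2, so ring C is aromatic (oxazole).
Rings D and E form a fused bicyclic system with 10 sp² atoms and 10 π electrons from ring double bonds. 10 = 4(2)+2, so the system is aromatic and both rings count as aromatic (naphthalene).
Aromatic: C, D, E. Total: 3.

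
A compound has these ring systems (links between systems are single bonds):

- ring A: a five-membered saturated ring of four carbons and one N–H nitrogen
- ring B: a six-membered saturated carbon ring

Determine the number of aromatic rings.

Ring A has only sp³ atoms, so it is not fully conjugated — not aromatic (pyrrolidine).
Ring B has only sp³ atoms, so it is not fully conjugated — not aromatic (cyclohexane).
No ring is aromatic. Total: 0.

0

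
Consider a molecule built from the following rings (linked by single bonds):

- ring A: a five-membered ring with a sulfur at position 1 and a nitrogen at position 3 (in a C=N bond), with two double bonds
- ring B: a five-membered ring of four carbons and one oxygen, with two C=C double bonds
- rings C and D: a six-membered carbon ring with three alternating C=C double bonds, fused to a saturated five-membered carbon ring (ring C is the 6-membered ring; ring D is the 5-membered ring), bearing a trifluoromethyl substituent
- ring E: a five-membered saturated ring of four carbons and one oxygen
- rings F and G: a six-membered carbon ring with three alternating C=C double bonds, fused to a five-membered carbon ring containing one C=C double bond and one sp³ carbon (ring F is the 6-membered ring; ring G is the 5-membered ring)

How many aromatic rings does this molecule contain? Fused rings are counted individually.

Ring A has a continuous p-orbital overlap around the ring; 2 ring double bonds (4 π electrons) plus a heteroatom lone pair (2) give 6 π electrons. Since 6 = 4n+2 (n=1), ring A is aromatic (thiazole).
Ring B is planar and fully conjugated; 2 ring double bonds (4 π electrons) plus a heteroatom lone pair (2) give 6 π electrons. That satisfies 4n+2 with n=1, so ring B is aromatic (furan).
Ring C is planar and fully conjugated; 3 ring double bonds give 6 π electrons. 6 = 4(1)+2, so ring C is aromatic (benzene ring).
Ring D has three sp³ carbons, so it is not fully conjugated — not aromatic (cyclopentane ring).
Ring E has only sp³ atoms, so it is not fully conjugated — not aromatic (tetrahydrofuran).
Ring F is planar and fully conjugated; 3 ring double bonds give 6 π electrons. Since 6 = 4n+2 (n=1), ring F is aromatic (benzene ring).
Ring G has one sp³ carbon, so it is not fully conjugated — not aromatic (cyclopentene ring).
Aromatic: A, B, C, F. Total: 4.

4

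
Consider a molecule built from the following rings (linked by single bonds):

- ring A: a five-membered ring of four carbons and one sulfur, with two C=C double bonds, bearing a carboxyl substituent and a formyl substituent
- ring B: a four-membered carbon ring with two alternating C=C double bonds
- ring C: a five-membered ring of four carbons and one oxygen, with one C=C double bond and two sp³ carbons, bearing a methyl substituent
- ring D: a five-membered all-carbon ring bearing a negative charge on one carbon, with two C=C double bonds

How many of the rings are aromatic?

Ring A is planar and fully conjugated; 2 ring double bonds (4 π electrons) plus a heteroatom lone pair (2) give 6 π electrons. That satisfies 4n+2 with n=1, so ring A is aromatic (thiophene).
Ring B has only sp² ring atoms; a planar conformation would have a fully conjugated π system of 4 electrons. But 4 = 4(1), which is 4n not 4n+2, so ring B is not aromatic (cyclobutadiene) — cyclobutadiene is antiaromatic and distorts to a rectangle.
Ring C has two sp³ carbons, so it is not fully conjugated — not aromatic (2,3-dihydrofuran).
Ring D is planar and fully conjugated; 2 ring double bonds (4 π electrons) plus the carbanion lone pair (2) give 6 π electrons. That satisfies 4n+2 with n=1, so ring D is aromatic (cyclopentadienyl anion).
Aromatic: A, D. Total: 2.

2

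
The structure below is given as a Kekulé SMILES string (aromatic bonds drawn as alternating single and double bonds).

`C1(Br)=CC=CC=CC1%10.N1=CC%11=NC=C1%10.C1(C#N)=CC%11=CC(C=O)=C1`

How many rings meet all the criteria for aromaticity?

2

The SMILES encodes a seven-membered carbon ring with three C=C double bonds and one sp³ carbon; a six-membered ring with nitrogens at positions 1 and 4 and three alternating double bonds; a six-membered carbon ring with three alternating C=C double bonds.
The 7-membered ring has one sp³ carbon, so it is not fully conjugated — not aromatic (cycloheptatriene).
The 6-membered ring with two nitrogens (1,4) is fully conjugated (every ring atom contributes a p orbital); 3 ring double bonds give 6 π electrons. That satisfies 4n+2 with n=1, so it is aromatic (pyrazine).
The 6-membered ring is fully conjugated (every ring atom contributes a p orbital); 3 ring double bonds give 6 π electrons. That satisfies 4n+2 with n=1, so it is aromatic (benzene).
2 of the 3 rings are aromatic. Total: 2.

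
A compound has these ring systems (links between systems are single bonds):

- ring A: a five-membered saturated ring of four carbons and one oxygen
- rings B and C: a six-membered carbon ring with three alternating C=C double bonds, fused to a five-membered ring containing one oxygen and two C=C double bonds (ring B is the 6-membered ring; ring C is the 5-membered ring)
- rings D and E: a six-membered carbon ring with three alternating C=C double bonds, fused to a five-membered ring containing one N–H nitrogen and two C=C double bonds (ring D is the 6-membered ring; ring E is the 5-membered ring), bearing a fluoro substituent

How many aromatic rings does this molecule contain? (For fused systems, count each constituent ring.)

4

Ring A has only sp³ atoms, so it is not fully conjugated — not aromatic (tetrahydrofuran).
Rings B and C form a fused bicyclic system (with one oxygen) with 9 sp² atoms and 10 π electrons from ring double bonds plus a heteroatom lone pair. 10 = 4(2)+2, so the system is aromatic and both rings count as aromatic (benzofuran).
Rings D and E form a fused bicyclic system (with one N–H) with 9 sp² atoms and 10 π electrons from ring double bonds plus a heteroatom lone pair. 10 = 4(2)+2, so the system is aromatic and both rings count as aromatic (indole).
Aromatic: B, C, D, E. Total: 4.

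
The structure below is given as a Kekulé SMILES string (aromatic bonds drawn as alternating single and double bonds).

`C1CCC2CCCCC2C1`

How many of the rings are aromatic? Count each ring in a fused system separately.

The SMILES encodes two fused six-membered saturated carbon rings.
The 6-membered ring has only sp³ atoms, so it is not fully conjugated — not aromatic (cyclohexane ring).
The second 6-membered ring has only sp³ atoms, so it is not fully conjugated — not aromatic (cyclohexane ring).
None of the rings are aromatic. Total: 0.

0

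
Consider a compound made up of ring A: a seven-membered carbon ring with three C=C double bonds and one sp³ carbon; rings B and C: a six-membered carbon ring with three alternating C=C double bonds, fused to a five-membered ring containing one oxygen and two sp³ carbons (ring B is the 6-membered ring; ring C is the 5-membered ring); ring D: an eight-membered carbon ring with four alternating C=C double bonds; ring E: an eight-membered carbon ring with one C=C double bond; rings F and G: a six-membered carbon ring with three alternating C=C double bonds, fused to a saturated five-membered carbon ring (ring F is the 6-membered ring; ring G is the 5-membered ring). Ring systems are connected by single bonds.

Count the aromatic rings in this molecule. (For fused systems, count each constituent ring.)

2

Ring A has one sp³ carbon, so it is not fully conjugated — not aromatic (cycloheptatriene).
Ring B is fully conjugated (every ring atom contributes a p orbital); 3 ring double bonds give 6 π electrons. Since 6 = 4n+2 (n=1), ring B is aromatic (benzene ring).
Ring C has two sp³ carbons, so it is not fully conjugated — not aromatic (oxolane ring).
Ring D has only sp² ring atoms; a planar conformation would have a fully conjugated π system of 8 electrons. But 8 = 4(2), which is 4n not 4n+2, so ring D is not aromatic (cyclooctatetraene) — cyclooctatetraene distorts into a non-planar tub to avoid antiaromaticity.
Ring E has six sp³ carbons, so it is not fully conjugated — not aromatic (cyclooctene).
Ring F is planar and fully conjugated; 3 ring double bonds give 6 π electrons. Since 6 = 4n+2 (n=1), ring F is aromatic (benzene ring).
Ring G has three sp³ carbons, so it is not fully conjugated — not aromatic (cyclopentane ring).
Aromatic: B, F. Total: 2.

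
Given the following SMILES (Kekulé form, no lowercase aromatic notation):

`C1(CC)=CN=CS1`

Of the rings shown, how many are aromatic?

The SMILES encodes a five-membered ring with a sulfur at position 1 and a nitrogen at position 3 (in a C=N bond), with two double bonds.
The 5-membered ring with one sulfur and one =N– has a continuous p-orbital overlap around the ring; 2 ring double bonds (4 π electrons) plus a heteroatom lone pair (2) give 6 π electrons. That satisfies 4n+2 with n=1, so it is aromatic (thiazole).

1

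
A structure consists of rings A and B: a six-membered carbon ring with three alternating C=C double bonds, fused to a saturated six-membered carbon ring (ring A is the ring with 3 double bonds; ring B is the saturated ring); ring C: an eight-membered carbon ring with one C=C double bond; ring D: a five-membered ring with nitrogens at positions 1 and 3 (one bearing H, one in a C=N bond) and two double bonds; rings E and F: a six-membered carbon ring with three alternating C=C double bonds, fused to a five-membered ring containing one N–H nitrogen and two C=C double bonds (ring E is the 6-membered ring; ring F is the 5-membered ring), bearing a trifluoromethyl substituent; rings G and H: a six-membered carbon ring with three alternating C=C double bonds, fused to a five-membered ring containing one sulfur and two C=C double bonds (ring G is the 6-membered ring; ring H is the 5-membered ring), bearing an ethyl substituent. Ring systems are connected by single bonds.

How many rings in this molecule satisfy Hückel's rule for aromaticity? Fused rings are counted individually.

Ring A is fully conjugated (every ring atom contributes a p orbital); 3 ring double bonds give 6 π electrons. That satisfies 4n+2 with n=1, so ring A is aromatic (benzene ring).
Ring B has four sp³ carbons, so it is not fully conjugated — not aromatic (cyclohexane ring).
Ring C has six sp³ carbons, so it is not fully conjugated — not aromatic (cyclooctene).
Ring D is fully conjugated (every ring atom contributes a p orbital); 2 ring double bonds (4 π electrons) plus a heteroatom lone pair (2) give 6 π electrons. Since 6 = 4n+2 (n=1), ring D is aromatic (imidazole).
Rings E and F form a fused bicyclic system (with one N–H) with 9 sp² atoms and 10 π electrons from ring double bonds plus a heteroatom lone pair. 10 = 4(2)+2, so the system is aromatic and both rings count as aromatic (indole).
Rings G and H form a fused bicyclic system (with one sulfur) with 9 sp² atoms and 10 π electrons from ring double bonds plus a heteroatom lone pair. 10 = 4(2)+2, so the system is aromatic and both rings count as aromatic (benzothiophene).
Aromatic: A, D, E, F, G, H. Total: 6.

6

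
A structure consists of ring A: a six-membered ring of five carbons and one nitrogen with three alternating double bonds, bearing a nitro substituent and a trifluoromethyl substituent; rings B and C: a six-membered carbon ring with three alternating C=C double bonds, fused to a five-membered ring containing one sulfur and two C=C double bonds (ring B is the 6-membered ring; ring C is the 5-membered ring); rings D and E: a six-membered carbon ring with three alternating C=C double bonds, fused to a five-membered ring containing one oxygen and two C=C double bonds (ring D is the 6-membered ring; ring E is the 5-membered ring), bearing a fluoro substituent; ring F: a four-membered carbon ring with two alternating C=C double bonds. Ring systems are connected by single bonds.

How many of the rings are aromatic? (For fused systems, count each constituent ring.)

5

Ring A is fully conjugated (every ring atom contributes a p orbital); 3 ring double bonds give 6 π electrons. That satisfies 4n+2 with n=1, so ring A is aromatic (pyridine).
Rings B and C form a fused bicyclic system (with one sulfur) with 9 sp² atoms and 10 π electrons from ring double bonds plus a heteroatom lone pair. 10 = 4(2)+2, so the system is aromatic and both rings count as aromatic (benzothiophene).
Rings D and E form a fused bicyclic system (with one oxygen) with 9 sp² atoms and 10 π electrons from ring double bonds plus a heteroatom lone pair. 10 = 4(2)+2, so the system is aromatic and both rings count as aromatic (benzofuran).
Ring F has only sp² ring atoms; a planar conformation would have a fully conjugated π system of 4 electrons. But 4 = 4(1), which is 4n not 4n+2, so ring F is not aromatic (cyclobutadiene) — cyclobutadiene is antiaromatic and distorts to a rectangle.
Aromatic: A, B, C, D, E. Total: 5.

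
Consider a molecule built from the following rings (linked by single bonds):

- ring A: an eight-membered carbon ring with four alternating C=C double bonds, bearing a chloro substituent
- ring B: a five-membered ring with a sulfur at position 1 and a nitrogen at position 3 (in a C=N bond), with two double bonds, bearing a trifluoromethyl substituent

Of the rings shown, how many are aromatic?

Ring A has only sp² ring atoms; a planar conformation would have a fully conjugated π system of 8 electrons. But 8 = 4(2), which is 4n not 4n+2, so ring A is not aromatic (cyclooctatetraene) — cyclooctatetraene distorts into a non-planar tub to avoid antiaromaticity.
Ring B has a continuous p-orbital overlap around the ring; 2 ring double bonds (4 π electrons) plus a heteroatom lone pair (2) give 6 π electrons. That satisfies 4n+2 with n=1, so ring B is aromatic (thiazole).
Aromatic: B. Total: 1.

1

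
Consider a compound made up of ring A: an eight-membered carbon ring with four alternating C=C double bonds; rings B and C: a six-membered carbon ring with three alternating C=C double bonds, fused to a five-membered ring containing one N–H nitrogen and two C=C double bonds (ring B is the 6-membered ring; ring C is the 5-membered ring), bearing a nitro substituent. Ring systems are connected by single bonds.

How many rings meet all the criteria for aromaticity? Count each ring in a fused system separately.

2

Ring A has only sp² ring atoms; a planar conformation would have a fully conjugated π system of 8 electrons. But 8 = 4(2), which is 4n not 4n+2, so ring A is not aromatic (cyclooctatetraene) — cyclooctatetraene distorts into a non-planar tub to avoid antiaromaticity.
Rings B and C form a fused bicyclic system (with one N–H) with 9 sp² atoms and 10 π electrons from ring double bonds plus a heteroatom lone pair. 10 = 4(2)+2, so the system is aromatic and both rings count as aromatic (indole).
Aromatic: B, C. Total: 2.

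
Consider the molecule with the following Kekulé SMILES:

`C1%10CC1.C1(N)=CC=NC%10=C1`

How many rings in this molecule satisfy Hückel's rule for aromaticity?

The SMILES encodes a three-membered saturated carbon ring; a six-membered ring of five carbons and one nitrogen with three alternating double bonds.
The 3-membered ring has only sp³ atoms, so it is not fully conjugated — not aromatic (cyclopropane).
The 6-membered ring with one nitrogen has a continuous p-orbital overlap around the ring; 3 ring double bonds give 6 π electrons. Since 6 = 4n+2 (n=1), it is aromatic (pyridine).
1 of the 2 rings is aromatic. Total: 1.

1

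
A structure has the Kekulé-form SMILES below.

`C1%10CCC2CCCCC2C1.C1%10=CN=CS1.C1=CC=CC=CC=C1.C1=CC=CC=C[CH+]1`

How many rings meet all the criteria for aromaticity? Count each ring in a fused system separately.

2

The SMILES encodes two fused six-membered saturated carbon rings; a five-membered ring with a sulfur at position 1 and a nitrogen at position 3 (in a C=N bond), with two double bonds; an eight-membered carbon ring with four alternating C=C double bonds; a seven-membered all-carbon ring bearing a positive charge on one carbon, with three C=C double bonds.
The 6-membered ring has only sp³ atoms, so it is not fully conjugated — not aromatic (cyclohexane ring).
The second 6-membered ring has only sp³ atoms, so it is not fully conjugated — not aromatic (cyclohexane ring).
The 5-membered ring with one sulfur and one =N– is planar and fully conjugated; 2 ring double bonds (4 π electrons) plus a heteroatom lone pair (2) give 6 π electrons. 6 = 4(1)+2, so it is aromatic (thiazole).
The 8-membered ring has only sp² ring atoms; a planar conformation would have a fully conjugated π system of 8 electrons. But 8 = 4(2), which is 4n not 4n+2, so it is not aromatic (cyclooctatetraene) — cyclooctatetraene distorts into a non-planar tub to avoid antiaromaticity.
The 7-membered ring is fully conjugated (every ring atom contributes a p orbital); 3 ring double bonds (6 π electrons) plus the carbocation's empty p orbital (0, but keeps the ring conjugated) give 6 π electrons. That satisfies 4n+2 with n=1, so it is aromatic (tropylium cation).
2 of the 5 rings are aromatic. Total: 2.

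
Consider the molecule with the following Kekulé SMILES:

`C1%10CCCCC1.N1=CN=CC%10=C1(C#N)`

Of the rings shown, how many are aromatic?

1

The SMILES encodes a six-membered saturated carbon ring; a six-membered ring with nitrogens at positions 1 and 3 and three alternating double bonds.
The 6-membered ring has only sp³ atoms, so it is not fully conjugated — not aromatic (cyclohexane).
The 6-membered ring with two nitrogens (1,3) is fully conjugated (every ring atom contributes a p orbital); 3 ring double bonds give 6 π electrons. 6 = 4(1)+2, so it is aromatic (pyrimidine).
1 of the 2 rings is aromatic. Total: 1.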